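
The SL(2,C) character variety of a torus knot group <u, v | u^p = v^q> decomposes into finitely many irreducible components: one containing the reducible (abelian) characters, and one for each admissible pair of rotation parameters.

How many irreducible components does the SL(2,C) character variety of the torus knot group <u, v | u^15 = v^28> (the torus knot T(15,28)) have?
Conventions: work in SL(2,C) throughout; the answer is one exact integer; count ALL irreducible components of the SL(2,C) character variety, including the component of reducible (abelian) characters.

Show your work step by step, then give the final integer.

For T(15,28): irreducibility forces the central element u^15 = v^28 to one of +I, -I.
This locks tr(u) to 2*cos(pi*alpha/15), alpha in 1..14, and tr(v) to 2*cos(pi*beta/28), beta in 1..27, on each component of irreducible characters.
Consistency of u^15 = (-1)^alpha I with v^28 = (-1)^beta I forces alpha = beta (mod 2).
Enumerate parity-matched pairs: 7*14 odd-odd plus 7*13 even-even gives 189.
components with irreducible characters: 189; plus the single component of reducible (abelian) characters: total 190.

190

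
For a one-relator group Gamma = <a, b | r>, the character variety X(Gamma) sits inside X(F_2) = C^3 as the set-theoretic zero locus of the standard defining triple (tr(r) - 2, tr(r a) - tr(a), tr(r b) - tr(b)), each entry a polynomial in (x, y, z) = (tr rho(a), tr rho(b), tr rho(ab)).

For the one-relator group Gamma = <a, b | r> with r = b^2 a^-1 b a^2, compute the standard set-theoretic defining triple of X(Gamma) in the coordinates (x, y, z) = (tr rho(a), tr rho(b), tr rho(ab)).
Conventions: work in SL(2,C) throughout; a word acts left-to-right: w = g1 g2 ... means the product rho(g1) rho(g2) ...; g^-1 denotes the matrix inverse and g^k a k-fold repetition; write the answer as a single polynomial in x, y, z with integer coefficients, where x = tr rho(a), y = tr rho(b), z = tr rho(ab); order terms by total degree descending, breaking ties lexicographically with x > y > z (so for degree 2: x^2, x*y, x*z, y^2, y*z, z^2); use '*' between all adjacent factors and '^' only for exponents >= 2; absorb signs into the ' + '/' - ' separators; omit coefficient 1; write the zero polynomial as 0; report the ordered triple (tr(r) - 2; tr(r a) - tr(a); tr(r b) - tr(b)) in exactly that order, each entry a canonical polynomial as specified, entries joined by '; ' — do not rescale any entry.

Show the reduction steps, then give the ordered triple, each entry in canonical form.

x^2*y^2*z - x^3*y - x*y^3 - x*y*z^2 + y^2*z + 3*x*y - z - 2; x^3*y^2*z - x^4*y - x^2*y^3 - x^2*y*z^2 + 4*x^2*y + y*z^2 - x*z - x - y; x^2*y^3*z - x^3*y^2 - x*y^4 - x*y^2*z^2 - x^2*y*z + y^3*z + x^3 + 4*x*y^2 + x*z^2 - 2*y*z - 3*x - y

next, tr(a^2 b) = tr(a)*tr(b a) - tr(b) = x*z - y
next, tr(a^2) = tr(a)*tr(a) - tr(1) = x^2 - 2
tr(a^2 b^2) = tr(b)*tr(a^2 b) - tr(a^2) = x*y*z - x^2 - y^2 + 2
tr(b a^2 b^2) = tr(b)*tr(a^2 b^2) - tr(a^2 b) = x*y^2*z - x^2*y - y^3 - x*z + 3*y
tr(b a b a) = tr(b a)*tr(b a) - tr(1) = z^2 - 2
and tr(b a b) = tr(b)*tr(a b) - tr(a) = y*z - x
tr(a b a^2 b) = tr(a)*tr(b a b a) - tr(b a b) = x*z^2 - y*z - x
next, tr(a b a^2) = tr(a)*tr(b a^2) - tr(b a) = x^2*z - x*y - z
next, tr(b a^2 b^2 a) = tr(b)*tr(a b a^2 b) - tr(a b a^2) = x*y*z^2 - x^2*z - y^2*z + z
tr(b^2 a^-1 b a^2) = tr(b a^2 b^2)*tr(a) - tr(b a^2 b^2 a) = x^2*y^2*z - x^3*y - x*y^3 - x*y*z^2 + y^2*z + 3*x*y - z
tr(b^3 a) = tr(b)*tr(a b^2) - tr(a b)  (reduce the b square) = y^2*z - x*y - z
next, tr(b a^3 b^2) = tr(a)*tr(b^3 a^2) - tr(b^3 a)  (reduce the a square) = x^2*y^2*z - x^3*y - x*y^3 - x^2*z - y^2*z + 4*x*y + z
next, tr(a b a^3 b) = tr(a)*tr(a b a b a) - tr(a b a b)  (reduce the a square) = x^2*z^2 - x*y*z - x^2 - z^2 + 2
tr(a b a^3) = tr(a)*tr(a b a^2) - tr(a b a)  (reduce the a square) = x^3*z - x^2*y - 2*x*z + y
next, tr(b a^3 b^2 a) = tr(b)*tr(a b a^3 b) - tr(a b a^3)  (reduce the b square) = x^2*y*z^2 - x^3*z - x*y^2*z - y*z^2 + 2*x*z + y
next, tr(b^2 a^-1 b a^3) = tr(b a^3 b^2)*tr(a) - tr(b a^3 b^2 a)  (eliminate a^-1) = x^3*y^2*z - x^4*y - x^2*y^3 - x^2*y*z^2 + 4*x^2*y + y*z^2 - x*z - y
next, tr(b a^2 b^3) = tr(b)*tr(a^2 b^3) - tr(a^2 b^2)  (reduce the b square) = x*y^3*z - x^2*y^2 - y^4 - 2*x*y*z + x^2 + 4*y^2 - 2
tr(b a^2 b^3 a) = tr(b)*tr(a b a^2 b^2) - tr(a b a^2 b)  (reduce the b square) = x*y^2*z^2 - x^2*y*z - y^3*z - x*z^2 + 2*y*z + x
next, tr(b^2 a^-1 b a^2 b) = tr(b a^2 b^3)*tr(a) - tr(b a^2 b^3 a)  (eliminate a^-1) = x^2*y^3*z - x^3*y^2 - x*y^4 - x*y^2*z^2 - x^2*y*z + y^3*z + x^3 + 4*x*y^2 + x*z^2 - 2*y*z - 3*x
assemble the triple (tr(r) - 2; tr(r a) - x; tr(r b) - y)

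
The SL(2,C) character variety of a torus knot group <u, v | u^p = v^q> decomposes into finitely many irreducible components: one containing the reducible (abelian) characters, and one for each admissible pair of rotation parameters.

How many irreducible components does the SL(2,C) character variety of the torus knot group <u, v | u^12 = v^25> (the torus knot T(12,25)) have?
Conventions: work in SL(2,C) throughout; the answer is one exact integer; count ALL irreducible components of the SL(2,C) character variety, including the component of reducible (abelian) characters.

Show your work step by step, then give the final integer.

For T(12,25): irreducibility forces the central element u^12 = v^25 to one of +I, -I.
So on each irreducible component the traces are pinned: tr(u) = 2*cos(pi*alpha/12) with 1 <= alpha <= 11, tr(v) = 2*cos(pi*beta/25) with 1 <= beta <= 24.
u^12 = (-1)^alpha I and v^25 = (-1)^beta I must agree, so alpha and beta have equal parity.
count pairs: odd alpha (6 choices) x odd beta (12), plus even alpha (5) x even beta (12): 6*12 + 5*12 = 132.
That is 132 components of irreducible characters, and with the reducible (abelian) component the total is 133.

133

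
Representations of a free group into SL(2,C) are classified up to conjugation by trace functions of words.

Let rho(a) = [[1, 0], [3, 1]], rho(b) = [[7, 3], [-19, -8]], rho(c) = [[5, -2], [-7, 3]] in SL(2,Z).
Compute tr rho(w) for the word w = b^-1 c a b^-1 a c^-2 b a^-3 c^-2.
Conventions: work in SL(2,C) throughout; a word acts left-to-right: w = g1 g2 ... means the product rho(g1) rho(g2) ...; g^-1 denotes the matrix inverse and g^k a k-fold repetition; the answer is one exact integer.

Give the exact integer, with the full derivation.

-1344058

rho(b^-1) = [[-8, -3], [19, 7]]
... * rho(c) = [[5, -2], [-7, 3]]  ->  [[-19, 7], [46, -17]]
... * rho(a) = [[1, 0], [3, 1]]  ->  [[2, 7], [-5, -17]]
... * rho(b^-1) = [[-8, -3], [19, 7]]  ->  [[117, 43], [-283, -104]]
... * rho(a) = [[1, 0], [3, 1]]  ->  [[246, 43], [-595, -104]]
... * rho(c^-1) = [[3, 2], [7, 5]]  ->  [[1039, 707], [-2513, -1710]]
... * rho(c^-1) = [[3, 2], [7, 5]]  ->  [[8066, 5613], [-19509, -13576]]
... * rho(b) = [[7, 3], [-19, -8]]  ->  [[-50185, -20706], [121381, 50081]]
... * rho(a^-1) = [[1, 0], [-3, 1]]  ->  [[11933, -20706], [-28862, 50081]]
... * rho(a^-1) = [[1, 0], [-3, 1]]  ->  [[74051, -20706], [-179105, 50081]]
... * rho(a^-1) = [[1, 0], [-3, 1]]  ->  [[136169, -20706], [-329348, 50081]]
... * rho(c^-1) = [[3, 2], [7, 5]]  ->  [[263565, 168808], [-637477, -408291]]
... * rho(c^-1) = [[3, 2], [7, 5]]  ->  [[1972351, 1371170], [-4770468, -3316409]]
tr = 1972351 + -3316409 = -1344058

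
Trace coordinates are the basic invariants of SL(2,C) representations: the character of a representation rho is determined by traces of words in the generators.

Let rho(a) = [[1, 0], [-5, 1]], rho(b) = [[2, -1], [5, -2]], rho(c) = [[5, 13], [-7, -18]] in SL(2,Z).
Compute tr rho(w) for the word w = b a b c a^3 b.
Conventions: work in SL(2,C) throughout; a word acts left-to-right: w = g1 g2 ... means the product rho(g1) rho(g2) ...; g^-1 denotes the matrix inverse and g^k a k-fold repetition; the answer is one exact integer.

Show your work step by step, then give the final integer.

rho(b) = [[2, -1], [5, -2]]
... * rho(a) = [[1, 0], [-5, 1]]  ->  [[7, -1], [15, -2]]
... * rho(b) = [[2, -1], [5, -2]]  ->  [[9, -5], [20, -11]]
... * rho(c) = [[5, 13], [-7, -18]]  ->  [[80, 207], [177, 458]]
... * rho(a) = [[1, 0], [-5, 1]]  ->  [[-955, 207], [-2113, 458]]
... * rho(a) = [[1, 0], [-5, 1]]  ->  [[-1990, 207], [-4403, 458]]
... * rho(a) = [[1, 0], [-5, 1]]  ->  [[-3025, 207], [-6693, 458]]
... * rho(b) = [[2, -1], [5, -2]]  ->  [[-5015, 2611], [-11096, 5777]]
tr = -5015 + 5777 = 762

762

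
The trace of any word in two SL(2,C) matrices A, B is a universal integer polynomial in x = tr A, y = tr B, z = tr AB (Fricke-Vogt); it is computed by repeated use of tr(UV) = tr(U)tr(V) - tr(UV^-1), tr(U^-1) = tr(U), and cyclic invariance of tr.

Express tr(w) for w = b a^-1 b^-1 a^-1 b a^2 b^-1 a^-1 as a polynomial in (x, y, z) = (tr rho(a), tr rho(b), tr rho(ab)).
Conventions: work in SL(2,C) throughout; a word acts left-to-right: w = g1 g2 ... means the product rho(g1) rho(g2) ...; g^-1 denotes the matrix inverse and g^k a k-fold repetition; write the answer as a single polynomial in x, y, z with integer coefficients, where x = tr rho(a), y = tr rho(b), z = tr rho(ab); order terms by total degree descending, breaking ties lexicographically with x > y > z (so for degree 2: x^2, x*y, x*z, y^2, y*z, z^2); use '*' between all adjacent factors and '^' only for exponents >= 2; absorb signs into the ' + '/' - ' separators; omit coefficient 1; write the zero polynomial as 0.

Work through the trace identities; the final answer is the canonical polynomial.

-x^3*y^2*z^2 + x^4*y*z + 2*x^2*y^3*z + 2*x^2*y*z^3 - x^3*y^2 - x^3*z^2 - x*y^4 - 2*x*y^2*z^2 - x*z^4 - 5*x^2*y*z + x^3 + 5*x*y^2 + 5*x*z^2 - 3*x

trace(a b a) = trace(a) * trace(b a) - trace(b)   [square of a] = x*z - y
trace(b a b a) = trace(b a) * trace(b a) - trace(1)   [split at a repeated b] = z^2 - 2
trace(b a b) = trace(b) * trace(a b) - trace(a)   [square of b] = y*z - x
trace(a b a b a) = trace(a) * trace(b a b a) - trace(b a b)   [square of a] = x*z^2 - y*z - x
trace(a b a b a b) = trace(a b) * trace(a b a b) - trace(a^-1 b^-1)   [split at a repeated a] = z^3 - 3*z
trace(b^-1 a b a b a) = trace(a b a b a) * trace(b) - trace(a b a b a b)   [inverse elimination on b] = x*y*z^2 - y^2*z - z^3 - x*y + 3*z
trace(b a b a^-1 b^-1 a) = trace(b^-1 a b a b) * trace(a) - trace(b^-1 a b a b a)   [inverse elimination on a] = -x*y*z^2 + x^2*z + y^2*z + z^3 - 3*z
trace(b a^-1 b^-1 a^-1 b a) = trace(b a b a^-1 b^-1) * trace(a) - trace(b a b a^-1 b^-1 a)   [inverse elimination on a] = x*y*z^2 - x^2*z - y^2*z - z^3 + x*y + 3*z
trace(b a b^2 a) = trace(b) * trace(a b a b) - trace(a b a)   [square of b] = y*z^2 - x*z - y
trace(b a b^2) = trace(b) * trace(b a b) - trace(b a)   [square of b] = y^2*z - x*y - z
trace(b^2 a^2 b a) = trace(a) * trace(b a b^2 a) - trace(b a b^2)   [square of a] = x*y*z^2 - x^2*z - y^2*z + z
trace(b^2) = trace(b) * trace(b) - trace(1)   [square of b] = y^2 - 2
trace(b^3) = trace(b) * trace(b^2) - trace(b)   [square of b] = y^3 - 3*y
trace(b^2 a^2 b) = trace(a) * trace(b^3 a) - trace(b^3)   [square of a] = x*y^2*z - x^2*y - y^3 - x*z + 3*y
trace(a b a^2 b^2 a) = trace(a) * trace(b^2 a^2 b a) - trace(b^2 a^2 b)   [square of a] = x^2*y*z^2 - x^3*z - 2*x*y^2*z + x^2*y + y^3 + 2*x*z - 3*y
trace(a b a b a^2 b) = trace(a) * trace(b a b a b a) - trace(b a b a b)   [square of a] = x*z^3 - y*z^2 - 2*x*z + y
trace(a b a b a^2) = trace(a) * trace(b a b a^2) - trace(b a b a)   [square of a] = x^2*z^2 - x*y*z - x^2 - z^2 + 2
trace(a b a^2 b^2 a b) = trace(b) * trace(a b a b a^2 b) - trace(a b a b a^2)   [square of b] = x*y*z^3 - x^2*z^2 - y^2*z^2 - x*y*z + x^2 + y^2 + z^2 - 2
trace(b^-1 a b a^2 b^2 a) = trace(a b a^2 b^2 a) * trace(b) - trace(a b a^2 b^2 a b)   [inverse elimination on b] = x^2*y^2*z^2 - x^3*y*z - 2*x*y^3*z - x*y*z^3 + x^2*y^2 + x^2*z^2 + y^4 + y^2*z^2 + 3*x*y*z - x^2 - 4*y^2 - z^2 + 2
trace(b a^2 b^2 a^-1 b^-1 a) = trace(b^-1 a b a^2 b^2) * trace(a) - trace(b^-1 a b a^2 b^2 a)   [inverse elimination on a] = -x^2*y^2*z^2 + x^3*y*z + 2*x*y^3*z + x*y*z^3 - x^2*y^2 - y^4 - y^2*z^2 - 4*x*y*z + 4*y^2 + z^2 - 2
trace(b a^-1 b^-1 a^-1 b a^2 b) = trace(b a^2 b^2 a^-1 b^-1) * trace(a) - trace(b a^2 b^2 a^-1 b^-1 a)   [inverse elimination on a] = x^2*y^2*z^2 - x^3*y*z - 2*x*y^3*z - x*y*z^3 + x^2*y^2 + y^4 + y^2*z^2 + 5*x*y*z - x^2 - 4*y^2 - z^2 + 2
trace(a^-1 b a^2 b a b) = trace(b a^2 b a b) * trace(a) - trace(b a^2 b a b a)   [inverse elimination on a] = x^2*y*z^2 - x^3*z - x*y^2*z - x*z^3 + y*z^2 + 3*x*z - y
trace(a^-1 b a^2 b a b a^-1) = trace(a^-1 b a^2 b a b) * trace(a) - trace(a^-1 b a^2 b a b a)   [inverse elimination on a] = x^3*y*z^2 - x^4*z - x^2*y^2*z - x^2*z^3 + 4*x^2*z + y^2*z - x*y - z
trace(b^2 a^2 b a b) = trace(b) * trace(a^2 b a b^2) - trace(a^2 b a b)   [square of b] = x*y^2*z^2 - x^2*y*z - y^3*z - x*z^2 + 2*y*z + x
trace(b a b a b^2 a) = trace(b) * trace(a b a b a b) - trace(a b a b a)   [square of b] = y*z^3 - x*z^2 - 2*y*z + x
trace(b a b a b^2) = trace(b) * trace(b a b a b) - trace(b a b a)   [square of b] = y^2*z^2 - x*y*z - y^2 - z^2 + 2
trace(b^2 a^2 b a b a) = trace(a) * trace(b a b a b^2 a) - trace(b a b a b^2)   [square of a] = x*y*z^3 - x^2*z^2 - y^2*z^2 - x*y*z + x^2 + y^2 + z^2 - 2
trace(b a^2 b a b a^-1 b) = trace(b^2 a^2 b a b) * trace(a) - trace(b^2 a^2 b a b a)   [inverse elimination on a] = x^2*y^2*z^2 - x^3*y*z - x*y^3*z - x*y*z^3 + y^2*z^2 + 3*x*y*z - y^2 - z^2 + 2
trace(b a^2 b) = trace(a) * trace(b^2 a) - trace(b^2)   [square of a] = x*y*z - x^2 - y^2 + 2
trace(a b a^2 b a) = trace(a) * trace(b a^2 b a) - trace(b a^2 b)   [square of a] = x^2*z^2 - 2*x*y*z + y^2 - 2
trace(b a b a^2 b a b) = trace(b) * trace(a b a^2 b a b) - trace(a b a^2 b a)   [square of b] = x*y*z^3 - x^2*z^2 - y^2*z^2 + 2
trace(b a b a b a b a) = trace(a b a b) * trace(a b a b) - trace(1)   [split at a repeated a] = z^4 - 4*z^2 + 2
trace(b a b a^2 b a b a) = trace(a) * trace(b a b a b a b a) - trace(b a b a b a b)   [square of a] = x*z^4 - y*z^3 - 3*x*z^2 + 2*y*z + x
trace(b a^2 b a b a^-1 b a) = trace(b a b a^2 b a b) * trace(a) - trace(b a b a^2 b a b a)   [inverse elimination on a] = x^2*y*z^3 - x^3*z^2 - x*y^2*z^2 - x*z^4 + y*z^3 + 3*x*z^2 - 2*y*z + x
trace(a^-1 b a^2 b a b a^-1 b) = trace(b a^2 b a b a^-1 b) * trace(a) - trace(b a^2 b a b a^-1 b a)   [inverse elimination on a] = x^3*y^2*z^2 - x^4*y*z - x^2*y^3*z - 2*x^2*y*z^3 + x^3*z^2 + 2*x*y^2*z^2 + x*z^4 + 3*x^2*y*z - y*z^3 - x*y^2 - 4*x*z^2 + 2*y*z + x
trace(b a^-1 b^-1 a^-1 b a^2 b a) = trace(a^-1 b a^2 b a b a^-1) * trace(b) - trace(a^-1 b a^2 b a b a^-1 b)   [inverse elimination on b] = x^2*y*z^3 - x^3*z^2 - 2*x*y^2*z^2 - x*z^4 + x^2*y*z + y^3*z + y*z^3 + 4*x*z^2 - 3*y*z - x
trace(a^-1 b a^-1 b^-1 a^-1 b a^2 b) = trace(b a^-1 b^-1 a^-1 b a^2 b) * trace(a) - trace(b a^-1 b^-1 a^-1 b a^2 b a)   [inverse elimination on a] = x^3*y^2*z^2 - x^4*y*z - 2*x^2*y^3*z - 2*x^2*y*z^3 + x^3*y^2 + x^3*z^2 + x*y^4 + 3*x*y^2*z^2 + x*z^4 + 4*x^2*y*z - y^3*z - y*z^3 - x^3 - 4*x*y^2 - 5*x*z^2 + 3*y*z + 3*x
trace(b a^-1 b^-1 a^-1 b a^2 b^-1 a^-1) = trace(a^-1 b a^-1 b^-1 a^-1 b a^2) * trace(b) - trace(a^-1 b a^-1 b^-1 a^-1 b a^2 b)   [inverse elimination on b] = -x^3*y^2*z^2 + x^4*y*z + 2*x^2*y^3*z + 2*x^2*y*z^3 - x^3*y^2 - x^3*z^2 - x*y^4 - 2*x*y^2*z^2 - x*z^4 - 5*x^2*y*z + x^3 + 5*x*y^2 + 5*x*z^2 - 3*x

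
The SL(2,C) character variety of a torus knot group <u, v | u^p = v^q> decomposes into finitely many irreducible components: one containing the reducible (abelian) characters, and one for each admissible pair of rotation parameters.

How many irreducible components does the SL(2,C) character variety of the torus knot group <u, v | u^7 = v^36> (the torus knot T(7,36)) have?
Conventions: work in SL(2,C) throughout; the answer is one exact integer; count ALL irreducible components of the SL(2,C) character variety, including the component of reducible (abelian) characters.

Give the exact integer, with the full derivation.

For T(7,36): irreducibility forces the central element u^7 = v^36 to one of +I, -I.
So on each irreducible component the traces are pinned: tr(u) = 2*cos(pi*alpha/7) with 1 <= alpha <= 6, tr(v) = 2*cos(pi*beta/36) with 1 <= beta <= 35.
u^7 = (-1)^alpha I and v^36 = (-1)^beta I must agree, so alpha and beta have equal parity.
count pairs: odd alpha (3 choices) x odd beta (18), plus even alpha (3) x even beta (17): 3*18 + 3*17 = 105.
Total: 105 irreducible-character components + 1 reducible (abelian) component = 106.

106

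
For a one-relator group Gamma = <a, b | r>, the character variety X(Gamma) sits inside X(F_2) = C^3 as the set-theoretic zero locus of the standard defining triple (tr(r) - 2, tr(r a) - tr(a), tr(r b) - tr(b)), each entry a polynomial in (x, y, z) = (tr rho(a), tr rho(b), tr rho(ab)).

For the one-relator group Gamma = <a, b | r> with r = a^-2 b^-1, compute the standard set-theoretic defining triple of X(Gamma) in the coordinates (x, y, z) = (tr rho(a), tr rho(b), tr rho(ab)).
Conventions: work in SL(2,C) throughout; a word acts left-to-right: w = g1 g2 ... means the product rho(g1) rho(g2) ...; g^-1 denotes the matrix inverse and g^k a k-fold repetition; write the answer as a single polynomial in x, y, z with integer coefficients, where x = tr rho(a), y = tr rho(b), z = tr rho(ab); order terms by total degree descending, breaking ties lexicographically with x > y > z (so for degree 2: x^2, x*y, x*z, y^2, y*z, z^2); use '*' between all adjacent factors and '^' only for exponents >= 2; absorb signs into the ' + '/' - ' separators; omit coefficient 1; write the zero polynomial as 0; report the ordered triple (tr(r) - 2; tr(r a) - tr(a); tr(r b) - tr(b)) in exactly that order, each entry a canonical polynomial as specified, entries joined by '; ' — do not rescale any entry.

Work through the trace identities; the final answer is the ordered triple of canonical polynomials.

use: tr(b^-1) = tr(b) = y
apply: tr(b^-1 a) = tr(a) * tr(b) - tr(a b)  (eliminate b^-1) = x*y - z
tr(b^-1 a^-1) = tr(b^-1) * tr(a) - tr(b^-1 a)  (eliminate a^-1) = z
apply: tr(a^-2 b^-1) = tr(b^-1 a^-1) * tr(a) - tr(b^-1)  (eliminate a^-1) = x*z - y
use: tr(a^-2) = tr(a^-1) * tr(a) - tr(1) = x^2 - 2
assemble the triple (tr(r) - 2; tr(r a) - x; tr(r b) - y)

x*z - y - 2; -x + z; x^2 - y - 2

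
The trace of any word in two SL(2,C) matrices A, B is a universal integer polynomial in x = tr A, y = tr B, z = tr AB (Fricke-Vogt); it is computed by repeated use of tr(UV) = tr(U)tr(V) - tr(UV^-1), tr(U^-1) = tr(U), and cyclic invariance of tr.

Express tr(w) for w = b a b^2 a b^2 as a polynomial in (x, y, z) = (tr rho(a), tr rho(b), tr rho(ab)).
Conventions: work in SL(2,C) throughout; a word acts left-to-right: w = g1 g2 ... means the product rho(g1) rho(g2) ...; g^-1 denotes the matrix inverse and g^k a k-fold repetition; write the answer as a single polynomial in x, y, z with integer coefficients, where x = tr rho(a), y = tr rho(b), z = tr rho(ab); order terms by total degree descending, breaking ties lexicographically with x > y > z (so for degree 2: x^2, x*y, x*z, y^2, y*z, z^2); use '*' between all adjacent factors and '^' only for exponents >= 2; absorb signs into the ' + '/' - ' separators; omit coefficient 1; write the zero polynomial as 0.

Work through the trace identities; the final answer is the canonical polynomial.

so trace(a b a b) = trace(a b) trace(a b) - trace(1) = z^2 - 2
trace(a b a) = trace(a) trace(b a) - trace(b) = x*z - y
so trace(a b a b^2) = trace(b) trace(a b a b) - trace(a b a) = y*z^2 - x*z - y
trace(a b^3 a b) = trace(b) trace(a b a b^2) - trace(a b a b) = y^2*z^2 - x*y*z - y^2 - z^2 + 2
so trace(a b^2) = trace(b) trace(a b) - trace(a) = y*z - x
trace(b^3 a) = trace(b) trace(a b^2) - trace(a b) = y^2*z - x*y - z
trace(b^2) = trace(b) trace(b) - trace(1) = y^2 - 2
trace(b^3) = trace(b) trace(b^2) - trace(b) = y^3 - 3*y
so trace(a b^3 a) = trace(a) trace(b^3 a) - trace(b^3) = x*y^2*z - x^2*y - y^3 - x*z + 3*y
trace(b a b^2 a b^2) = trace(b) trace(a b^3 a b) - trace(a b^3 a) = y^3*z^2 - 2*x*y^2*z + x^2*y - y*z^2 + x*z - y

y^3*z^2 - 2*x*y^2*z + x^2*y - y*z^2 + x*z - y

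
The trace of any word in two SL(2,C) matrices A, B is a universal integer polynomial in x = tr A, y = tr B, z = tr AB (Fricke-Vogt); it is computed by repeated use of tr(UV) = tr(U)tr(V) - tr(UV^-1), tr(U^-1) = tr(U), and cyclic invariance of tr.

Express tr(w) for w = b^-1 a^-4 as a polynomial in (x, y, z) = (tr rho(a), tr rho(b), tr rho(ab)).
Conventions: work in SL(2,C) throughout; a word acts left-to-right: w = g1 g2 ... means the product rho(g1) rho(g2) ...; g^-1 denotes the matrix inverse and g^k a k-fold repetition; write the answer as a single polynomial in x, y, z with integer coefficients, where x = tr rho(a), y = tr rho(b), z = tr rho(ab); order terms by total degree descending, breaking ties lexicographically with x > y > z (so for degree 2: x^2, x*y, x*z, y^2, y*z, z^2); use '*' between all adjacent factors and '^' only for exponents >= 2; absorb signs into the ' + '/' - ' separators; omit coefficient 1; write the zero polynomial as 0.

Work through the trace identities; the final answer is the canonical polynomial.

x^3*z - x^2*y - 2*x*z + y

and tr(a^-1) = tr(a) = x
tr(a^-2) = tr(a^-1)*tr(a) - tr(1)   [inverse elimination on a] = x^2 - 2
tr(a^-3) = tr(a^-2)*tr(a) - tr(a^-1)   [inverse elimination on a] = x^3 - 3*x
tr(a^-1 b) = tr(b)*tr(a) - tr(b a)   [inverse elimination on a] = x*y - z
tr(a^-2 b) = tr(a^-1 b)*tr(a) - tr(a^-1 b a)   [inverse elimination on a] = x^2*y - x*z - y
and tr(a^-3 b) = tr(a^-2 b)*tr(a) - tr(a^-2 b a)   [inverse elimination on a] = x^3*y - x^2*z - 2*x*y + z
tr(a^-1 b^-1 a^-2) = tr(a^-3)*tr(b) - tr(a^-3 b)   [inverse elimination on b] = x^2*z - x*y - z
and tr(a^-1 b^-1 a^-1) = tr(a^-1 b^-1)*tr(a) - tr(a^-1 b^-1 a)   [inverse elimination on a] = x*z - y
next, tr(b^-1 a^-4) = tr(a^-1 b^-1 a^-2)*tr(a) - tr(a^-1 b^-1 a^-1)   [inverse elimination on a] = x^3*z - x^2*y - 2*x*z + y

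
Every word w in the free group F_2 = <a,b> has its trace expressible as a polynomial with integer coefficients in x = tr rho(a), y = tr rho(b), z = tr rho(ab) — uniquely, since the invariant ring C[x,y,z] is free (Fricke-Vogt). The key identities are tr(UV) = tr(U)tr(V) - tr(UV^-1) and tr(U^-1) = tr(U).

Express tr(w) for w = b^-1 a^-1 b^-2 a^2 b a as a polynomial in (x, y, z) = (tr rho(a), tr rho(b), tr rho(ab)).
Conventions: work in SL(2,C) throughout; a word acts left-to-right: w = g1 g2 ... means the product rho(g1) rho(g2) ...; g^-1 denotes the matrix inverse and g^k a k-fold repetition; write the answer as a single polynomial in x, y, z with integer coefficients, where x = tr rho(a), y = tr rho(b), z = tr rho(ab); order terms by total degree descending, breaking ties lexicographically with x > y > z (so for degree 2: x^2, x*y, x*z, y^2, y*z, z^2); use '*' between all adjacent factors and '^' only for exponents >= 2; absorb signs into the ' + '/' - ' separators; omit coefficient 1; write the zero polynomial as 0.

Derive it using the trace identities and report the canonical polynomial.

x^2*y^2*z^2 - x^3*y*z - x*y^3*z - x*y*z^3 + x^2*y^2 + 2*x*y*z + z^2 - 2

reduce: trace(a b a) = trace(a) trace(b a) - trace(b)   [square of a] = x*z - y
reduce: trace(a^2 b a) = trace(a) trace(a b a) - trace(a b)   [square of a] = x^2*z - x*y - z
trace(b a b a) = trace(b a) trace(b a) - trace(1)   [split at a repeated b] = z^2 - 2
reduce: trace(b a b) = trace(b) trace(a b) - trace(a)   [square of b] = y*z - x
reduce: trace(a^2 b a b) = trace(a) trace(b a b a) - trace(b a b)   [square of a] = x*z^2 - y*z - x
so trace(b^-1 a^2 b a) = trace(a^2 b a) trace(b) - trace(a^2 b a b)   [inverse elimination on b] = x^2*y*z - x*y^2 - x*z^2 + x
so trace(b^-2 a^2 b a) = trace(b^-1 a^2 b a) trace(b) - trace(b^-1 a^2 b a b)   [inverse elimination on b] = x^2*y^2*z - x*y^3 - x*y*z^2 - x^2*z + 2*x*y + z
reduce: trace(b^-2 a^2 b a b^-1) = trace(b^-2 a^2 b a) trace(b) - trace(b^-2 a^2 b a b)   [inverse elimination on b] = x^2*y^3*z - x*y^4 - x*y^2*z^2 - 2*x^2*y*z + 3*x*y^2 + x*z^2 + y*z - x
reduce: trace(a^2 b a^2) = trace(a) trace(b a^3) - trace(b a^2)   [square of a] = x^3*z - x^2*y - 2*x*z + y
trace(b^2) = trace(b) trace(b) - trace(1)   [square of b] = y^2 - 2
trace(b a^2 b) = trace(a) trace(b^2 a) - trace(b^2)   [square of a] = x*y*z - x^2 - y^2 + 2
reduce: trace(a^2 b a^2 b) = trace(a) trace(b a^2 b a) - trace(b a^2 b)   [square of a] = x^2*z^2 - 2*x*y*z + y^2 - 2
trace(a^2 b a^2 b^-1) = trace(a^2 b a^2) trace(b) - trace(a^2 b a^2 b)   [inverse elimination on b] = x^3*y*z - x^2*y^2 - x^2*z^2 + 2
reduce: trace(a b^-2 a^2 b a) = trace(a^2 b a^2 b^-1) trace(b) - trace(a^2 b a^2)   [inverse elimination on b] = x^3*y^2*z - x^2*y^3 - x^2*y*z^2 - x^3*z + x^2*y + 2*x*z + y
trace(a^2 b a b a) = trace(a) trace(a b a b a) - trace(a b a b)   [square of a] = x^2*z^2 - x*y*z - x^2 - z^2 + 2
trace(b a b a b a) = trace(b a) trace(b a b a) - trace(b^-1 a^-1)   [split at a repeated b] = z^3 - 3*z
so trace(b a b a b) = trace(b) trace(a b a b) - trace(a b a)   [square of b] = y*z^2 - x*z - y
so trace(a^2 b a b a b) = trace(a) trace(b a b a b a) - trace(b a b a b)   [square of a] = x*z^3 - y*z^2 - 2*x*z + y
so trace(a^2 b a b a b^-1) = trace(a^2 b a b a) trace(b) - trace(a^2 b a b a b)   [inverse elimination on b] = x^2*y*z^2 - x*y^2*z - x*z^3 - x^2*y + 2*x*z + y
trace(a b^-2 a^2 b a b) = trace(a^2 b a b a b^-1) trace(b) - trace(a^2 b a b a)   [inverse elimination on b] = x^2*y^2*z^2 - x*y^3*z - x*y*z^3 - x^2*y^2 - x^2*z^2 + 3*x*y*z + x^2 + y^2 + z^2 - 2
trace(b^-2 a^2 b a b^-1 a) = trace(a b^-2 a^2 b a) trace(b) - trace(a b^-2 a^2 b a b)   [inverse elimination on b] = x^3*y^3*z - x^2*y^4 - 2*x^2*y^2*z^2 - x^3*y*z + x*y^3*z + x*y*z^3 + 2*x^2*y^2 + x^2*z^2 - x*y*z - x^2 - z^2 + 2
reduce: trace(b^-1 a^-1 b^-2 a^2 b a) = trace(b^-2 a^2 b a b^-1) trace(a) - trace(b^-2 a^2 b a b^-1 a)   [inverse elimination on a] = x^2*y^2*z^2 - x^3*y*z - x*y^3*z - x*y*z^3 + x^2*y^2 + 2*x*y*z + z^2 - 2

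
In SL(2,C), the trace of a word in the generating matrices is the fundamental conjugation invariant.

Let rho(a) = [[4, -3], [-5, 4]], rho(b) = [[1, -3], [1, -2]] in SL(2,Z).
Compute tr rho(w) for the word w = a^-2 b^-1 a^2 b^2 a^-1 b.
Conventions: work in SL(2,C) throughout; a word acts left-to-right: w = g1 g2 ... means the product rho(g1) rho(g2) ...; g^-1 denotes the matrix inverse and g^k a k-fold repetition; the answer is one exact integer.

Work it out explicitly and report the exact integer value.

rho(a^-1) = [[4, 3], [5, 4]]
... * rho(a^-1) = [[4, 3], [5, 4]]  ->  [[31, 24], [40, 31]]
... * rho(b^-1) = [[-2, 3], [-1, 1]]  ->  [[-86, 117], [-111, 151]]
... * rho(a) = [[4, -3], [-5, 4]]  ->  [[-929, 726], [-1199, 937]]
... * rho(a) = [[4, -3], [-5, 4]]  ->  [[-7346, 5691], [-9481, 7345]]
... * rho(b) = [[1, -3], [1, -2]]  ->  [[-1655, 10656], [-2136, 13753]]
... * rho(b) = [[1, -3], [1, -2]]  ->  [[9001, -16347], [11617, -21098]]
... * rho(a^-1) = [[4, 3], [5, 4]]  ->  [[-45731, -38385], [-59022, -49541]]
... * rho(b) = [[1, -3], [1, -2]]  ->  [[-84116, 213963], [-108563, 276148]]
tr = -84116 + 276148 = 192032

192032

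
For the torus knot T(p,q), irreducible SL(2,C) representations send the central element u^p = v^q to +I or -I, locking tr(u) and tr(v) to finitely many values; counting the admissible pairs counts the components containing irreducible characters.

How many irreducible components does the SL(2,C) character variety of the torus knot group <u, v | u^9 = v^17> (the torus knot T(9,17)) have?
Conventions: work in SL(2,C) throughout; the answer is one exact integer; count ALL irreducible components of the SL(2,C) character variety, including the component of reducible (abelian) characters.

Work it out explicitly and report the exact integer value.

65

In the torus knot group T(9,17), u^9 = v^17 is central, so an irreducible representation sends it to +I or -I (Schur).
So on each irreducible component the traces are pinned: tr(u) = 2*cos(pi*alpha/9) with 1 <= alpha <= 8, tr(v) = 2*cos(pi*beta/17) with 1 <= beta <= 16.
The two central values (-1)^alpha I and (-1)^beta I must be the same matrix, so alpha and beta share a parity.
Enumerate parity-matched pairs: 4*8 odd-odd plus 4*8 even-even gives 64.
components with irreducible characters: 64; plus the single component of reducible (abelian) characters: total 65.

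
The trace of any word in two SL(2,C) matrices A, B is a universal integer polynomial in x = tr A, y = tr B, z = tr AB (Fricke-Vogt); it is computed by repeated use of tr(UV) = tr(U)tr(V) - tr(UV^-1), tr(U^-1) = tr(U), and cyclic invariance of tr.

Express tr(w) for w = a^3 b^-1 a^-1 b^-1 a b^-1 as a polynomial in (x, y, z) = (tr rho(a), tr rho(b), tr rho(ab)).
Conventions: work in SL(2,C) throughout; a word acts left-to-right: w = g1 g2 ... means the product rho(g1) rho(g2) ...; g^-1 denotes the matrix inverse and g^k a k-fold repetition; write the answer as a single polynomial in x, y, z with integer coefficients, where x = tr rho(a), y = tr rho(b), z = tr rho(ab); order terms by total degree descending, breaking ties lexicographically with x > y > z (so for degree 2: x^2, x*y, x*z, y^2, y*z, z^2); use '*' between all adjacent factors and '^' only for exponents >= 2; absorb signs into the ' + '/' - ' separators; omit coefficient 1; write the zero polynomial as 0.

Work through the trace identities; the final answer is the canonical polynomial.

tr(a^2) = tr(a) tr(a) - tr(1) = x^2 - 2
tr(a^3) = tr(a) tr(a^2) - tr(a) = x^3 - 3*x
tr(b a^2) = tr(a) tr(b a) - tr(b) = x*z - y
tr(a^3 b) = tr(a) tr(b a^2) - tr(b a) = x^2*z - x*y - z
tr(b^-1 a^3) = tr(a^3) tr(b) - tr(a^3 b) = x^3*y - x^2*z - 2*x*y + z
tr(b^-1 a^3 b^-1) = tr(b^-1 a^3) tr(b) - tr(b^-1 a^3 b) = x^3*y^2 - x^2*y*z - x^3 - 2*x*y^2 + y*z + 3*x
tr(a^4) = tr(a) tr(a^3) - tr(a^2) = x^4 - 4*x^2 + 2
tr(a^4 b) = tr(a) tr(a b a^2) - tr(a b a) = x^3*z - x^2*y - 2*x*z + y
tr(a b^-1 a^3) = tr(a^4) tr(b) - tr(a^4 b) = x^4*y - x^3*z - 3*x^2*y + 2*x*z + y
tr(a^4 b a) = tr(a) tr(a b a^3) - tr(a b a^2) = x^4*z - x^3*y - 3*x^2*z + 2*x*y + z
tr(b a b a) = tr(a b) tr(a b) - tr(1)   [split at repeated a] = z^2 - 2
tr(b a b) = tr(b) tr(a b) - tr(a) = y*z - x
tr(a b a b a) = tr(a) tr(b a b a) - tr(b a b) = x*z^2 - y*z - x
tr(a^2 b a b a) = tr(a) tr(a b a b a) - tr(a b a b) = x^2*z^2 - x*y*z - x^2 - z^2 + 2
tr(a^4 b a b) = tr(a) tr(a^2 b a b a) - tr(a^2 b a b) = x^3*z^2 - x^2*y*z - x^3 - 2*x*z^2 + y*z + 3*x
tr(a b a b^-1 a^3) = tr(a^4 b a) tr(b) - tr(a^4 b a b) = x^4*y*z - x^3*y^2 - x^3*z^2 - 2*x^2*y*z + x^3 + 2*x*y^2 + 2*x*z^2 - 3*x
tr(b a b a b a) = tr(b a b a) tr(b a) - tr(a b)   [split at repeated b] = z^3 - 3*z
tr(b a b a b) = tr(b) tr(a b a b) - tr(a b a) = y*z^2 - x*z - y
tr(a b a b a b a) = tr(a) tr(b a b a b a) - tr(b a b a b) = x*z^3 - y*z^2 - 2*x*z + y
tr(a^3 b a b a b) = tr(a) tr(a b a b a b a) - tr(a b a b a b) = x^2*z^3 - x*y*z^2 - 2*x^2*z - z^3 + x*y + 3*z
tr(a b a b^-1 a^3 b) = tr(a^3 b a b a) tr(b) - tr(a^3 b a b a b) = x^3*y*z^2 - x^2*y^2*z - x^2*z^3 - x^3*y - x*y*z^2 + 2*x^2*z + y^2*z + z^3 + 2*x*y - 3*z
tr(b a b^-1 a^3 b^-1 a) = tr(a b a b^-1 a^3) tr(b) - tr(a b a b^-1 a^3 b) = x^4*y^2*z - x^3*y^3 - 2*x^3*y*z^2 - x^2*y^2*z + x^2*z^3 + 2*x^3*y + 2*x*y^3 + 3*x*y*z^2 - 2*x^2*z - y^2*z - z^3 - 5*x*y + 3*z
tr(a b^-1 a^3 b^-1 a^-1 b) = tr(b a b^-1 a^3 b^-1) tr(a) - tr(b a b^-1 a^3 b^-1 a) = -x^4*y^2*z + x^5*y + x^3*y^3 + 2*x^3*y*z^2 - x^4*z + x^2*y^2*z - x^2*z^3 - 5*x^3*y - 2*x*y^3 - 3*x*y*z^2 + 4*x^2*z + y^2*z + z^3 + 6*x*y - 3*z
tr(a^3 b^-1 a^-1 b^-1 a b^-1) = tr(a b^-1 a^3 b^-1 a^-1) tr(b) - tr(a b^-1 a^3 b^-1 a^-1 b) = x^4*y^2*z - x^5*y - 2*x^3*y*z^2 + x^4*z - 2*x^2*y^2*z + x^2*z^3 + 4*x^3*y + 3*x*y*z^2 - 4*x^2*z - z^3 - 3*x*y + 3*z

x^4*y^2*z - x^5*y - 2*x^3*y*z^2 + x^4*z - 2*x^2*y^2*z + x^2*z^3 + 4*x^3*y + 3*x*y*z^2 - 4*x^2*z - z^3 - 3*x*y + 3*z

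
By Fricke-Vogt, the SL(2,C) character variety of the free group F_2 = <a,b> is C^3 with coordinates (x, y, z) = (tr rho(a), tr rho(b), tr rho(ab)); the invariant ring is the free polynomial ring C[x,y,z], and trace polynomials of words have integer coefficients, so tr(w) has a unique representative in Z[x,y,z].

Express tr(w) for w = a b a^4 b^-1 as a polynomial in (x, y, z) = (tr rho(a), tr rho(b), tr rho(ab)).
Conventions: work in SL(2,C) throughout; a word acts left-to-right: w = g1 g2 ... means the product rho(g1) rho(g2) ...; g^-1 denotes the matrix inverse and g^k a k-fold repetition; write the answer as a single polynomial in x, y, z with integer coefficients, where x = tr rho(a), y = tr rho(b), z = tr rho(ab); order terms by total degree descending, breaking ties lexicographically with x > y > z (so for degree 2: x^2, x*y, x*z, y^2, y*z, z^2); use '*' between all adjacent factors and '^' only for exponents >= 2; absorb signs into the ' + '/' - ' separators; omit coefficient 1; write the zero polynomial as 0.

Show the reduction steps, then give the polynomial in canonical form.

x^4*y*z - x^3*y^2 - x^3*z^2 - 2*x^2*y*z + x^3 + 2*x*y^2 + 2*x*z^2 - 3*x

trace(b a^2) = trace(a) * trace(b a) - trace(b) = x*z - y
trace(a^2 b a) = trace(a) * trace(b a^2) - trace(b a) = x^2*z - x*y - z
trace(a^3 b a) = trace(a) * trace(a^2 b a) - trace(a^2 b) = x^3*z - x^2*y - 2*x*z + y
trace(a b a^4) = trace(a) * trace(a^3 b a) - trace(a^3 b) = x^4*z - x^3*y - 3*x^2*z + 2*x*y + z
trace(b a b a) = trace(a b) * trace(a b) - trace(1) = z^2 - 2
trace(b a b) = trace(b) * trace(a b) - trace(a) = y*z - x
trace(a b a b a) = trace(a) * trace(b a b a) - trace(b a b) = x*z^2 - y*z - x
trace(a^2 b a b a) = trace(a) * trace(a b a b a) - trace(a b a b) = x^2*z^2 - x*y*z - x^2 - z^2 + 2
trace(a b a^4 b) = trace(a) * trace(a^2 b a b a) - trace(a^2 b a b) = x^3*z^2 - x^2*y*z - x^3 - 2*x*z^2 + y*z + 3*x
trace(a b a^4 b^-1) = trace(a b a^4) * trace(b) - trace(a b a^4 b) = x^4*y*z - x^3*y^2 - x^3*z^2 - 2*x^2*y*z + x^3 + 2*x*y^2 + 2*x*z^2 - 3*x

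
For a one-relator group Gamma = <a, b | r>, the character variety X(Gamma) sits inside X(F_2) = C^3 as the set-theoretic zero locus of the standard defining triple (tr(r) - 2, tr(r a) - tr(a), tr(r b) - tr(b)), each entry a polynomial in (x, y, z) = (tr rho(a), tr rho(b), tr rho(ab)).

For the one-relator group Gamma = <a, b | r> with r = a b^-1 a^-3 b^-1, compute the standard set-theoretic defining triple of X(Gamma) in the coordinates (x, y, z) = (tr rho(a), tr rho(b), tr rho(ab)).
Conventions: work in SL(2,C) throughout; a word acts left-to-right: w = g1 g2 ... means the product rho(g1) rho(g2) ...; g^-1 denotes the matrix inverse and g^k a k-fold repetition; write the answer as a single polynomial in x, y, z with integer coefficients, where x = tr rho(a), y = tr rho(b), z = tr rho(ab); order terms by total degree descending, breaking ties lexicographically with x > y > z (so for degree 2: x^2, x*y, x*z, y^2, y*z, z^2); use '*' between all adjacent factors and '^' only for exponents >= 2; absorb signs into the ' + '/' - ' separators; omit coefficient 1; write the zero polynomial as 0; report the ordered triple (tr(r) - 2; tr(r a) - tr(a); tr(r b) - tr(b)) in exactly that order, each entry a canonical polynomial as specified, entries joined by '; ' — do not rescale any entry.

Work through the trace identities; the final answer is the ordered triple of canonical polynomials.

trace(a^-1) = trace(a) = x
reduce: trace(a^-1 b) = trace(b) trace(a) - trace(b a)  (eliminate a^-1) = x*y - z
trace(b^-1 a^-1) = trace(a^-1) trace(b) - trace(a^-1 b)  (eliminate b^-1) = z
so trace(a b a) = trace(a) trace(b a) - trace(b)  (reduce the a square) = x*z - y
so trace(a b a b) = trace(a b) trace(a b) - trace(1)  (split on a) = z^2 - 2
trace(b a b^-1 a) = trace(a b a) trace(b) - trace(a b a b)  (eliminate b^-1) = x*y*z - y^2 - z^2 + 2
reduce: trace(a^-1 b a b^-1) = trace(b a b^-1) trace(a) - trace(b a b^-1 a)  (eliminate a^-1) = -x*y*z + x^2 + y^2 + z^2 - 2
trace(a b^-1 a^-2 b) = trace(a^-1 b a b^-1) trace(a) - trace(a^-1 b a b^-1 a)  (eliminate a^-1) = -x^2*y*z + x^3 + x*y^2 + x*z^2 - 3*x
trace(a^-2 b^-1 a b^-1) = trace(a b^-1 a^-2) trace(b) - trace(a b^-1 a^-2 b)  (eliminate b^-1) = x^2*y*z - x^3 - x*y^2 - x*z^2 + y*z + 3*x
reduce: trace(a^-1 b^-1 a b^-1) = trace(a^-1 b^-1 a) trace(b) - trace(a^-1 b^-1 a b)  (eliminate b^-1) = x*y*z - x^2 - z^2 + 2
trace(a b^-1 a^-3 b^-1) = trace(a^-2 b^-1 a b^-1) trace(a) - trace(a^-2 b^-1 a b^-1 a)  (eliminate a^-1) = x^3*y*z - x^4 - x^2*y^2 - x^2*z^2 + 4*x^2 + z^2 - 2
reduce: trace(b^-1 a^2 b^-1 a^-1) = trace(a^-1 b^-1 a^2) trace(b) - trace(a^-1 b^-1 a^2 b)  (eliminate b^-1) = x^2*y*z - x^3 - x*z^2 - y*z + 3*x
trace(a^2) = trace(a) trace(a) - trace(1)  (reduce the a square) = x^2 - 2
reduce: trace(b^-1 a^2) = trace(a^2) trace(b) - trace(a^2 b)  (eliminate b^-1) = x^2*y - x*z - y
trace(b^-1 a^2 b^-1) = trace(b^-1 a^2) trace(b) - trace(b^-1 a^2 b)  (eliminate b^-1) = x^2*y^2 - x*y*z - x^2 - y^2 + 2
so trace(a^-2 b^-1 a^2 b^-1) = trace(b^-1 a^2 b^-1 a^-1) trace(a) - trace(b^-1 a^2 b^-1)  (eliminate a^-1) = x^3*y*z - x^4 - x^2*y^2 - x^2*z^2 + 4*x^2 + y^2 - 2
reduce: trace(a b^-1 a^-3 b^-1 a) = trace(a^-2 b^-1 a^2 b^-1) trace(a) - trace(a^-2 b^-1 a^2 b^-1 a)  (eliminate a^-1) = x^4*y*z - x^5 - x^3*y^2 - x^3*z^2 - x^2*y*z + 5*x^3 + x*y^2 + x*z^2 + y*z - 5*x
assemble the triple (trace(r) - 2; trace(r a) - x; trace(r b) - y)

x^3*y*z - x^4 - x^2*y^2 - x^2*z^2 + 4*x^2 + z^2 - 4; x^4*y*z - x^5 - x^3*y^2 - x^3*z^2 - x^2*y*z + 5*x^3 + x*y^2 + x*z^2 + y*z - 6*x; x*z - 2*y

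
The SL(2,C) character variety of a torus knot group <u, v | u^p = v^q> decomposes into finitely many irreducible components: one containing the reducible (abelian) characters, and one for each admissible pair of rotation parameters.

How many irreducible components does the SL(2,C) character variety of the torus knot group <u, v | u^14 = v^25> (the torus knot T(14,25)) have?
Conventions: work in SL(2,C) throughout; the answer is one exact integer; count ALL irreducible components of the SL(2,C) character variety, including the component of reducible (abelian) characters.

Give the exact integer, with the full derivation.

Gamma = < u, v | u^14 = v^25 > (torus knot T(14,25)); the central element u^14 = v^25 acts as +I or -I in any irreducible SL(2,C) representation.
This locks tr(u) to 2*cos(pi*alpha/14), alpha in 1..13, and tr(v) to 2*cos(pi*beta/25), beta in 1..24, on each component of irreducible characters.
The two central values (-1)^alpha I and (-1)^beta I must be the same matrix, so alpha and beta share a parity.
Enumerate parity-matched pairs: 7*12 odd-odd plus 6*12 even-even gives 156.
That is 156 components of irreducible characters, and with the reducible (abelian) component the total is 157.

157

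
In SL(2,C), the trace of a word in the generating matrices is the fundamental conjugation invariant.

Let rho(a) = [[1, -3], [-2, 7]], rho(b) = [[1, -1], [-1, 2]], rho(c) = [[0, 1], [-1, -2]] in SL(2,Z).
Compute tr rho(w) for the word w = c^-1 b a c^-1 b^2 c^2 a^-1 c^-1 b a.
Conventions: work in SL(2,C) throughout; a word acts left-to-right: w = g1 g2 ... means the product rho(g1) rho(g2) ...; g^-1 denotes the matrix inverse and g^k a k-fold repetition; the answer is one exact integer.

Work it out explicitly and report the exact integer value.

rho(c^-1) = [[-2, -1], [1, 0]]
... * rho(b) = [[1, -1], [-1, 2]]  ->  [[-1, 0], [1, -1]]
... * rho(a) = [[1, -3], [-2, 7]]  ->  [[-1, 3], [3, -10]]
... * rho(c^-1) = [[-2, -1], [1, 0]]  ->  [[5, 1], [-16, -3]]
... * rho(b) = [[1, -1], [-1, 2]]  ->  [[4, -3], [-13, 10]]
... * rho(b) = [[1, -1], [-1, 2]]  ->  [[7, -10], [-23, 33]]
... * rho(c) = [[0, 1], [-1, -2]]  ->  [[10, 27], [-33, -89]]
... * rho(c) = [[0, 1], [-1, -2]]  ->  [[-27, -44], [89, 145]]
... * rho(a^-1) = [[7, 3], [2, 1]]  ->  [[-277, -125], [913, 412]]
... * rho(c^-1) = [[-2, -1], [1, 0]]  ->  [[429, 277], [-1414, -913]]
... * rho(b) = [[1, -1], [-1, 2]]  ->  [[152, 125], [-501, -412]]
... * rho(a) = [[1, -3], [-2, 7]]  ->  [[-98, 419], [323, -1381]]
tr = -98 + -1381 = -1479

-1479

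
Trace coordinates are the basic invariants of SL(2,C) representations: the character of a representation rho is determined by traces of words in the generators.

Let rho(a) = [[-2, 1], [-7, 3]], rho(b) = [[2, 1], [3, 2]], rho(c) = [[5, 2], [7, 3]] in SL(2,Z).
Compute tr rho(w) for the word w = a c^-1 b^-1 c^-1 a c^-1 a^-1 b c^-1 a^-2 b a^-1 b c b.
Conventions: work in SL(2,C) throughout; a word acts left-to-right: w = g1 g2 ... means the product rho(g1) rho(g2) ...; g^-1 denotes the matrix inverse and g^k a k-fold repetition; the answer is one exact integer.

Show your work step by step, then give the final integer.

rho(a) = [[-2, 1], [-7, 3]]
... * rho(c^-1) = [[3, -2], [-7, 5]]  ->  [[-13, 9], [-42, 29]]
... * rho(b^-1) = [[2, -1], [-3, 2]]  ->  [[-53, 31], [-171, 100]]
... * rho(c^-1) = [[3, -2], [-7, 5]]  ->  [[-376, 261], [-1213, 842]]
... * rho(a) = [[-2, 1], [-7, 3]]  ->  [[-1075, 407], [-3468, 1313]]
... * rho(c^-1) = [[3, -2], [-7, 5]]  ->  [[-6074, 4185], [-19595, 13501]]
... * rho(a^-1) = [[3, -1], [7, -2]]  ->  [[11073, -2296], [35722, -7407]]
... * rho(b) = [[2, 1], [3, 2]]  ->  [[15258, 6481], [49223, 20908]]
... * rho(c^-1) = [[3, -2], [-7, 5]]  ->  [[407, 1889], [1313, 6094]]
... * rho(a^-1) = [[3, -1], [7, -2]]  ->  [[14444, -4185], [46597, -13501]]
... * rho(a^-1) = [[3, -1], [7, -2]]  ->  [[14037, -6074], [45284, -19595]]
... * rho(b) = [[2, 1], [3, 2]]  ->  [[9852, 1889], [31783, 6094]]
... * rho(a^-1) = [[3, -1], [7, -2]]  ->  [[42779, -13630], [138007, -43971]]
... * rho(b) = [[2, 1], [3, 2]]  ->  [[44668, 15519], [144101, 50065]]
... * rho(c) = [[5, 2], [7, 3]]  ->  [[331973, 135893], [1070960, 438397]]
... * rho(b) = [[2, 1], [3, 2]]  ->  [[1071625, 603759], [3457111, 1947754]]
tr = 1071625 + 1947754 = 3019379

3019379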